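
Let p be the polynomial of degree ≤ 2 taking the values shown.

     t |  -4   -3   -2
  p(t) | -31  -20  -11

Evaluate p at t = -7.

-76

Using the Lagrange interpolation formula with nodes -4, -3, -2:
  L_0(t) = (t + 3)(t + 2) / 2
  L_1(t) = (t + 4)(t + 2) / -1
  L_2(t) = (t + 4)(t + 3) / 2
Then p(t) = -31·L_0(t) - 20·L_1(t) - 11·L_2(t).
Expanding and collecting terms gives p(t) = -t^2 + 4t + 1.
Evaluating at t = -7: p(-7) = -76.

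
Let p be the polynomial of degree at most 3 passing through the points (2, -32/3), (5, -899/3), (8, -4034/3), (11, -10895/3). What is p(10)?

Forward differences of the values at s = 2, 5, 8, 11:
  p  : -32/3  -899/3  -4034/3  -10895/3
  Δ  : -289  -1045  -2287
  Δ^2: -756  -1242
  Δ^3: -486
The third differences are constant, confirming degree 3.
Interpolating (Newton forward form) and evaluating at s = 10 gives p(10) = -8104/3.

-8104/3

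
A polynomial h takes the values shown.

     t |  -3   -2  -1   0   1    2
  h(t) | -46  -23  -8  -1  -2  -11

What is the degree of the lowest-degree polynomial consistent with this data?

Forward differences of the values at t = -3, -2, -1, 0, 1, 2:
  h  : -46  -23  -8  -1  -2  -11
  Δ  : 23  15  7  -1  -9
  Δ^2: -8  -8  -8  -8
  Δ^3: 0  0  0
  Δ^4: 0  0
  Δ^5: 0
The second differences are constant (-8) and nonzero, while all higher differences vanish, so the minimal degree is 2.

2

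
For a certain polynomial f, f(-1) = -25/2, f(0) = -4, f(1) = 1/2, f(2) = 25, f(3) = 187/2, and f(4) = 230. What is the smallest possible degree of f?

Forward differences of the values at u = -1, 0, 1, 2, 3, 4:
  f  : -25/2  -4  1/2  25  187/2  230
  Δ  : 17/2  9/2  49/2  137/2  273/2
  Δ^2: -4  20  44  68
  Δ^3: 24  24  24
  Δ^4: 0  0
  Δ^5: 0
The third differences are constant (24) and nonzero, while all higher differences vanish, so the minimal degree is 3.

3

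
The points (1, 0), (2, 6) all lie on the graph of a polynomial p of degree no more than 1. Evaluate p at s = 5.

24

Using the Lagrange interpolation formula with nodes 1, 2:
  L_0(s) = (s - 2) / -1
  L_1(s) = (s - 1) / 1
Then p(s) = 0·L_0(s) + 6·L_1(s).
Expanding and collecting terms gives p(s) = 6s - 6.
Evaluating at s = 5: p(5) = 24.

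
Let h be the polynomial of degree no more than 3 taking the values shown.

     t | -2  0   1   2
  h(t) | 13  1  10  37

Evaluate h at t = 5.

Using the Lagrange interpolation formula with nodes -2, 0, 1, 2:
  L_0(t) = t(t - 1)(t - 2) / -24
  L_1(t) = (t + 2)(t - 1)(t - 2) / 4
  L_2(t) = (t + 2)t(t - 2) / -3
  L_3(t) = (t + 2)t(t - 1) / 8
Then h(t) = 13·L_0(t) + 1·L_1(t) + 10·L_2(t) + 37·L_3(t).
Expanding and collecting terms gives h(t) = t³ + 6t² + 2t + 1.
Evaluating at t = 5: h(5) = 286.

286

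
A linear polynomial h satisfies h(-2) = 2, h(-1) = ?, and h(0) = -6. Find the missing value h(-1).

On equispaced nodes a degree-1 polynomial has vanishing second forward difference, so
  h(-2) - 2·h(-1) + h(0) = 0.
Substituting the known values and solving for h(-1):
  -2·h(-1) = 4
  h(-1) = -2.

-2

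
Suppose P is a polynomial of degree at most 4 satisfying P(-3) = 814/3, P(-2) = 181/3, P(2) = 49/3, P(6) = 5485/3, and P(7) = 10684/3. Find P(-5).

Using the Lagrange interpolation formula with nodes -3, -2, 2, 6, 7:
  L_0(n) = (n + 2)(n - 2)(n - 6)(n - 7) / 450
  L_1(n) = (n + 3)(n - 2)(n - 6)(n - 7) / -288
  L_2(n) = (n + 3)(n + 2)(n - 6)(n - 7) / 400
  L_3(n) = (n + 3)(n + 2)(n - 2)(n - 7) / -288
  L_4(n) = (n + 3)(n + 2)(n - 2)(n - 6) / 450
Then P(n) = 814/3·L_0(n) + 181/3·L_1(n) + 49/3·L_2(n) + 5485/3·L_3(n) + 10684/3·L_4(n).
Expanding and collecting terms gives P(n) = 2n⁴ - 4n³ + 2n² + 5n - 5/3.
Evaluating at n = -5: P(-5) = 5320/3.

5320/3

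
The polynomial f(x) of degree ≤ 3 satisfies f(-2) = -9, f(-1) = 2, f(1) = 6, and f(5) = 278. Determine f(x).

Using the Lagrange interpolation formula with nodes -2, -1, 1, 5:
  L_0(x) = (x + 1)(x - 1)(x - 5) / -21
  L_1(x) = (x + 2)(x - 1)(x - 5) / 12
  L_2(x) = (x + 2)(x + 1)(x - 5) / -24
  L_3(x) = (x + 2)(x + 1)(x - 1) / 168
Then f(x) = -9·L_0(x) + 2·L_1(x) + 6·L_2(x) + 278·L_3(x).
Expanding and collecting terms gives f(x) = 2x³ + x² + 3.
Check: f(1) = 6. ✓

f(x) = 2x^3 + x^2 + 3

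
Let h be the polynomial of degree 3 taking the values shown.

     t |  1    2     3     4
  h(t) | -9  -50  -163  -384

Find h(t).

Using the Lagrange interpolation formula with nodes 1, 2, 3, 4:
  L_0(t) = (t - 2)(t - 3)(t - 4) / -6
  L_1(t) = (t - 1)(t - 3)(t - 4) / 2
  L_2(t) = (t - 1)(t - 2)(t - 4) / -2
  L_3(t) = (t - 1)(t - 2)(t - 3) / 6
Then h(t) = -9·L_0(t) - 50·L_1(t) - 163·L_2(t) - 384·L_3(t).
Expanding and collecting terms gives h(t) = -6t³ + t - 4.
Check: h(4) = -384. ✓

h(t) = -6t^3 + t - 4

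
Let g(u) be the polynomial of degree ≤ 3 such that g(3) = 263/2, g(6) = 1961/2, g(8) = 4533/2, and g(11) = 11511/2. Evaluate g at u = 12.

Write g(u) = au^3 + bu^2 + cu + d. Substituting each data point gives a linear system:
  27a + 9b + 3c + d = 263/2
  216a + 36b + 6c + d = 1961/2
  512a + 64b + 8c + d = 4533/2
  1331a + 121b + 11c + d = 11511/2
Solving the system yields a = 4, b = 4, c = -5, d = 5/2.
So g(u) = 4u^3 + 4u^2 - 5u + 5/2.
Then g(12) = 14861/2.

14861/2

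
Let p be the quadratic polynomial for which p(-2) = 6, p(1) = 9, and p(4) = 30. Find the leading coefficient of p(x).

1

Write p(x) = ax^2 + bx + c. Substituting each data point gives a linear system:
  4a - 2b + c = 6
  a + b + c = 9
  16a + 4b + c = 30
Solving the system yields a = 1, b = 2, c = 6.
So p(x) = x^2 + 2x + 6.
The leading coefficient is 1.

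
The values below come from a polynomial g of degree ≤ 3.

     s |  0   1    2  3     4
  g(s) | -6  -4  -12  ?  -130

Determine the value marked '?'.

On equispaced nodes a degree-3 polynomial has vanishing fourth forward difference, so
  g(0) - 4·g(1) + 6·g(2) - 4·g(3) + g(4) = 0.
Substituting the known values and solving for g(3):
  -4·g(3) = 192
  g(3) = -48.

-48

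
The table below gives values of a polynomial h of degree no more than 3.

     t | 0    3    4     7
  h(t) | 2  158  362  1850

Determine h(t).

h(t) = 5t^3 + 3t^2 - 2t + 2

Write h(t) = at^3 + bt^2 + ct + d. Substituting each data point gives a linear system:
  d = 2
  27a + 9b + 3c + d = 158
  64a + 16b + 4c + d = 362
  343a + 49b + 7c + d = 1850
Solving the system yields a = 5, b = 3, c = -2, d = 2.
So h(t) = 5t^3 + 3t^2 - 2t + 2.
Check: h(3) = 158. ✓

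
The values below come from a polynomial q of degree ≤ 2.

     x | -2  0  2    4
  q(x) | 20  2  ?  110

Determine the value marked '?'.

32

The 3 known points determine the degree-2 polynomial uniquely.
Write q(x) = ax^2 + bx + c. Substituting each data point gives a linear system:
  4a - 2b + c = 20
  c = 2
  16a + 4b + c = 110
Solving the system yields a = 6, b = 3, c = 2.
So q(x) = 6x^2 + 3x + 2.
Then q(2) = 32.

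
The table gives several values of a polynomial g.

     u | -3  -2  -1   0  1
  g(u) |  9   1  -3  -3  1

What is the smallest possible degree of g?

2

Forward differences of the values at u = -3, -2, -1, 0, 1:
  g  : 9  1  -3  -3  1
  Δ  : -8  -4  0  4
  Δ^2: 4  4  4
  Δ^3: 0  0
  Δ^4: 0
The second differences are constant (4) and nonzero, while all higher differences vanish, so the minimal degree is 2.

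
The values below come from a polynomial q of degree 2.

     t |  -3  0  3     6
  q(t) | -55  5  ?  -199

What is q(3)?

-43

The 3 known points determine the degree-2 polynomial uniquely.
Write q(t) = at^2 + bt + c. Substituting each data point gives a linear system:
  9a - 3b + c = -55
  c = 5
  36a + 6b + c = -199
Solving the system yields a = -6, b = 2, c = 5.
So q(t) = -6t² + 2t + 5.
Then q(3) = -43.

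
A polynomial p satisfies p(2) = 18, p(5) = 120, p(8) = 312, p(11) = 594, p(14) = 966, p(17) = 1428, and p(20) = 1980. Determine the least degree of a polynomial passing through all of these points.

Forward differences of the values at n = 2, 5, 8, 11, 14, 17, 20:
  p  : 18  120  312  594  966  1428  1980
  Δ  : 102  192  282  372  462  552
  Δ^2: 90  90  90  90  90
  Δ^3: 0  0  0  0
  Δ^4: 0  0  0
  Δ^5: 0  0
  Δ^6: 0
The second differences are constant (90) and nonzero, while all higher differences vanish, so the minimal degree is 2.

2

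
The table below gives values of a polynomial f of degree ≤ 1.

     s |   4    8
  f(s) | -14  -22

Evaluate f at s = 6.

Using the Lagrange interpolation formula with nodes 4, 8:
  L_0(s) = (s - 8) / -4
  L_1(s) = (s - 4) / 4
Then f(s) = -14·L_0(s) - 22·L_1(s).
Expanding and collecting terms gives f(s) = -2s - 6.
Evaluating at s = 6: f(6) = -18.

-18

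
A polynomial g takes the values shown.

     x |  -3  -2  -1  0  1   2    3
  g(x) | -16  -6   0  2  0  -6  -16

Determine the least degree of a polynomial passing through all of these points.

Forward differences of the values at x = -3, -2, -1, 0, 1, 2, 3:
  g  : -16  -6  0  2  0  -6  -16
  Δ  : 10  6  2  -2  -6  -10
  Δ^2: -4  -4  -4  -4  -4
  Δ^3: 0  0  0  0
  Δ^4: 0  0  0
  Δ^5: 0  0
  Δ^6: 0
The second differences are constant (-4) and nonzero, while all higher differences vanish, so the minimal degree is 2.

2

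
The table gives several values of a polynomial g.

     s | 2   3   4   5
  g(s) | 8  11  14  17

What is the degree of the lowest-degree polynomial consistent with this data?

Forward differences of the values at s = 2, 3, 4, 5:
  g  : 8  11  14  17
  Δ  : 3  3  3
  Δ^2: 0  0
  Δ^3: 0
The first differences are constant (3) and nonzero, while all higher differences vanish, so the minimal degree is 1.

1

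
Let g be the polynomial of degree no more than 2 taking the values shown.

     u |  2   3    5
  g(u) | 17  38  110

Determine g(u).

g(u) = 5u^2 - 4u + 5

Write g(u) = au^2 + bu + c. Substituting each data point gives a linear system:
  4a + 2b + c = 17
  9a + 3b + c = 38
  25a + 5b + c = 110
Solving the system yields a = 5, b = -4, c = 5.
So g(u) = 5u² - 4u + 5.
Check: g(3) = 38. ✓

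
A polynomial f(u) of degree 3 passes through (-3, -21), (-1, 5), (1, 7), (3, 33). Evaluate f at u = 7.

349

Using the Lagrange interpolation formula with nodes -3, -1, 1, 3:
  L_0(u) = (u + 1)(u - 1)(u - 3) / -48
  L_1(u) = (u + 3)(u - 1)(u - 3) / 16
  L_2(u) = (u + 3)(u + 1)(u - 3) / -16
  L_3(u) = (u + 3)(u + 1)(u - 1) / 48
Then f(u) = -21·L_0(u) + 5·L_1(u) + 7·L_2(u) + 33·L_3(u).
Expanding and collecting terms gives f(u) = u³ + 6.
Evaluating at u = 7: f(7) = 349.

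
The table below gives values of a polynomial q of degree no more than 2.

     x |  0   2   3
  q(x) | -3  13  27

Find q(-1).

-5

Using the Lagrange interpolation formula with nodes 0, 2, 3:
  L_0(x) = (x - 2)(x - 3) / 6
  L_1(x) = x(x - 3) / -2
  L_2(x) = x(x - 2) / 3
Then q(x) = -3·L_0(x) + 13·L_1(x) + 27·L_2(x).
Expanding and collecting terms gives q(x) = 2x^2 + 4x - 3.
Evaluating at x = -1: q(-1) = -5.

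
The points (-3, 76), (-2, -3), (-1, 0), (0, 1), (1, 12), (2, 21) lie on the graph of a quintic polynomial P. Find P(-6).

5605

Write P(u) = au^5 + bu^4 + cu^3 + du^2 + eu + k. Substituting each data point gives a linear system:
  -243a + 81b - 27c + 9d - 3e + k = 76
  -32a + 16b - 8c + 4d - 2e + k = -3
  -a + b - c + d - e + k = 0
  k = 1
  a + b + c + d + e + k = 12
  32a + 16b + 8c + 4d + 2e + k = 21
Solving the system yields a = -1, b = -1, c = 5, d = 6, e = 2, k = 1.
So P(u) = -u^5 - u^4 + 5u^3 + 6u^2 + 2u + 1.
Then P(-6) = 5605.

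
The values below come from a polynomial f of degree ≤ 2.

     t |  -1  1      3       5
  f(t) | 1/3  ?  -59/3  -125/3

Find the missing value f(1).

-17/3

On equispaced nodes a degree-2 polynomial has vanishing third forward difference, so
  - f(-1) + 3·f(1) - 3·f(3) + f(5) = 0.
Substituting the known values and solving for f(1):
  3·f(1) = -17
  f(1) = -17/3.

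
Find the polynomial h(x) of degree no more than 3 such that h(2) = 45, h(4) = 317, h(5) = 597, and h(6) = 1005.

Using the Lagrange interpolation formula with nodes 2, 4, 5, 6:
  L_0(x) = (x - 4)(x - 5)(x - 6) / -24
  L_1(x) = (x - 2)(x - 5)(x - 6) / 4
  L_2(x) = (x - 2)(x - 4)(x - 6) / -3
  L_3(x) = (x - 2)(x - 4)(x - 5) / 8
Then h(x) = 45·L_0(x) + 317·L_1(x) + 597·L_2(x) + 1005·L_3(x).
Expanding and collecting terms gives h(x) = 4x^3 + 4x^2 - 3.
Check: h(2) = 45. ✓

h(x) = 4x^3 + 4x^2 - 3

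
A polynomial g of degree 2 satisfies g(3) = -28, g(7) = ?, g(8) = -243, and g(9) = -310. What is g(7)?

The 3 known points determine the degree-2 polynomial uniquely.
Write g(t) = at^2 + bt + c. Substituting each data point gives a linear system:
  9a + 3b + c = -28
  64a + 8b + c = -243
  81a + 9b + c = -310
Solving the system yields a = -4, b = 1, c = 5.
So g(t) = -4t^2 + t + 5.
Then g(7) = -184.

-184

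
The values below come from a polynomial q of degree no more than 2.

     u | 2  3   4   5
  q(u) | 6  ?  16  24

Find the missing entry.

The 3 known points determine the degree-2 polynomial uniquely.
Write q(u) = au^2 + bu + c. Substituting each data point gives a linear system:
  4a + 2b + c = 6
  16a + 4b + c = 16
  25a + 5b + c = 24
Solving the system yields a = 1, b = -1, c = 4.
So q(u) = u² - u + 4.
Then q(3) = 10.

10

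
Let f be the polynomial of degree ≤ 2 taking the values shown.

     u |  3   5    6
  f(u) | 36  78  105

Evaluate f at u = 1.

10

Write f(u) = au^2 + bu + c. Substituting each data point gives a linear system:
  9a + 3b + c = 36
  25a + 5b + c = 78
  36a + 6b + c = 105
Solving the system yields a = 2, b = 5, c = 3.
So f(u) = 2u^2 + 5u + 3.
Then f(1) = 10.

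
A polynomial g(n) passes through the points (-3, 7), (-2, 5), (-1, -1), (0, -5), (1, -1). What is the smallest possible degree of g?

3

Forward differences of the values at n = -3, -2, -1, 0, 1:
  g  : 7  5  -1  -5  -1
  Δ  : -2  -6  -4  4
  Δ^2: -4  2  8
  Δ^3: 6  6
  Δ^4: 0
The third differences are constant (6) and nonzero, while all higher differences vanish, so the minimal degree is 3.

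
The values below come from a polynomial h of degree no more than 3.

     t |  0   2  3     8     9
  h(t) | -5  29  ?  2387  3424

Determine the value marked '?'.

112

The 4 known points determine the degree-3 polynomial uniquely.
Write h(t) = at^3 + bt^2 + ct + d. Substituting each data point gives a linear system:
  d = -5
  8a + 4b + 2c + d = 29
  512a + 64b + 8c + d = 2387
  729a + 81b + 9c + d = 3424
Solving the system yields a = 5, b = -3, c = 3, d = -5.
So h(t) = 5t^3 - 3t^2 + 3t - 5.
Then h(3) = 112.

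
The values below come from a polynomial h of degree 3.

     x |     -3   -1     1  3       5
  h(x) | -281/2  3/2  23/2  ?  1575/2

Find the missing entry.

355/2

The 4 known points determine the degree-3 polynomial uniquely.
Write h(x) = ax^3 + bx^2 + cx + d. Substituting each data point gives a linear system:
  -27a + 9b - 3c + d = -281/2
  -a + b - c + d = 3/2
  a + b + c + d = 23/2
  125a + 25b + 5c + d = 1575/2
Solving the system yields a = 6, b = 3/2, c = -1, d = 5.
So h(x) = 6x^3 + (3/2)x^2 - x + 5.
Then h(3) = 355/2.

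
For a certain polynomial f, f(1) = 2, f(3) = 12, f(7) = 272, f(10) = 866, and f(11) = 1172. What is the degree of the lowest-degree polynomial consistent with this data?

3

Divided differences on the nodes 1, 3, 7, 10, 11:
  order 0: 2  12  272  866  1172
  order 1: 5  65  198  306
  order 2: 10  19  27
  order 3: 1  1
  order 4: 0
The order-3 divided differences are all 1 (nonzero) and every higher order vanishes, so the data lies on a polynomial of degree exactly 3.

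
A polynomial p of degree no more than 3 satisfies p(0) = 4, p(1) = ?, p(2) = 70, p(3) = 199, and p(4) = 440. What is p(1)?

The 4 known points determine the degree-3 polynomial uniquely.
Write p(u) = au^3 + bu^2 + cu + d. Substituting each data point gives a linear system:
  d = 4
  8a + 4b + 2c + d = 70
  27a + 9b + 3c + d = 199
  64a + 16b + 4c + d = 440
Solving the system yields a = 6, b = 2, c = 5, d = 4.
So p(u) = 6u³ + 2u² + 5u + 4.
Then p(1) = 17.

17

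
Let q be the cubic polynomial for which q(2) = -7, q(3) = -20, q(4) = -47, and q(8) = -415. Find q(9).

-602

Write q(u) = au^3 + bu^2 + cu + d. Substituting each data point gives a linear system:
  8a + 4b + 2c + d = -7
  27a + 9b + 3c + d = -20
  64a + 16b + 4c + d = -47
  512a + 64b + 8c + d = -415
Solving the system yields a = -1, b = 2, c = -4, d = 1.
So q(u) = -u^3 + 2u^2 - 4u + 1.
Then q(9) = -602.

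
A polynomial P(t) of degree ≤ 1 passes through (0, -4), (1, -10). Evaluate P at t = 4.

Write P(t) = at + b. Substituting each data point gives a linear system:
  b = -4
  a + b = -10
Solving the system yields a = -6, b = -4.
So P(t) = -6t - 4.
Then P(4) = -28.

-28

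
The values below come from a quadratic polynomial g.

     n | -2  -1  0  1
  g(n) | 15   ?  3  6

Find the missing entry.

6

The 3 known points determine the degree-2 polynomial uniquely.
Write g(n) = an^2 + bn + c. Substituting each data point gives a linear system:
  4a - 2b + c = 15
  c = 3
  a + b + c = 6
Solving the system yields a = 3, b = 0, c = 3.
So g(n) = 3n^2 + 3.
Then g(-1) = 6.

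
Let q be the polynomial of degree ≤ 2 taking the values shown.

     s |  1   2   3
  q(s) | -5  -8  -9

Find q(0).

Using the Lagrange interpolation formula with nodes 1, 2, 3:
  L_0(s) = (s - 2)(s - 3) / 2
  L_1(s) = (s - 1)(s - 3) / -1
  L_2(s) = (s - 1)(s - 2) / 2
Then q(s) = -5·L_0(s) - 8·L_1(s) - 9·L_2(s).
Expanding and collecting terms gives q(s) = s^2 - 6s.
Evaluating at s = 0: q(0) = 0.

0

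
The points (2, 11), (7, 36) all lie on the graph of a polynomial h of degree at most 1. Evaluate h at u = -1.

Write h(u) = au + b. Substituting each data point gives a linear system:
  2a + b = 11
  7a + b = 36
Solving the system yields a = 5, b = 1.
So h(u) = 5u + 1.
Then h(-1) = -4.

-4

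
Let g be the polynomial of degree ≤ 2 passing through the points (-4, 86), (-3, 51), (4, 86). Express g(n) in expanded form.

g(n) = 5n^2 + 6

Write g(n) = an^2 + bn + c. Substituting each data point gives a linear system:
  16a - 4b + c = 86
  9a - 3b + c = 51
  16a + 4b + c = 86
Solving the system yields a = 5, b = 0, c = 6.
So g(n) = 5n^2 + 6.
Check: g(-4) = 86. ✓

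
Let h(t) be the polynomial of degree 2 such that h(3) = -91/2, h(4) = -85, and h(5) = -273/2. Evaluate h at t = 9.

-925/2

Using the Lagrange interpolation formula with nodes 3, 4, 5:
  L_0(t) = (t - 4)(t - 5) / 2
  L_1(t) = (t - 3)(t - 5) / -1
  L_2(t) = (t - 3)(t - 4) / 2
Then h(t) = -91/2·L_0(t) - 85·L_1(t) - 273/2·L_2(t).
Expanding and collecting terms gives h(t) = -6t^2 + (5/2)t + 1.
Evaluating at t = 9: h(9) = -925/2.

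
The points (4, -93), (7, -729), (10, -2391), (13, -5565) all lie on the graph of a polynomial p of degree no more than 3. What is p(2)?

1

Forward differences of the values at t = 4, 7, 10, 13:
  p  : -93  -729  -2391  -5565
  Δ  : -636  -1662  -3174
  Δ^2: -1026  -1512
  Δ^3: -486
The third differences are constant, confirming degree 3.
Interpolating (Newton forward form) and evaluating at t = 2 gives p(2) = 1.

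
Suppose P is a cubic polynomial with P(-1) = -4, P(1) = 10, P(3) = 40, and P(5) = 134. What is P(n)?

Using the Lagrange interpolation formula with nodes -1, 1, 3, 5:
  L_0(n) = (n - 1)(n - 3)(n - 5) / -48
  L_1(n) = (n + 1)(n - 3)(n - 5) / 16
  L_2(n) = (n + 1)(n - 1)(n - 5) / -16
  L_3(n) = (n + 1)(n - 1)(n - 3) / 48
Then P(n) = -4·L_0(n) + 10·L_1(n) + 40·L_2(n) + 134·L_3(n).
Expanding and collecting terms gives P(n) = n^3 - n^2 + 6n + 4.
Check: P(5) = 134. ✓

P(n) = n^3 - n^2 + 6n + 4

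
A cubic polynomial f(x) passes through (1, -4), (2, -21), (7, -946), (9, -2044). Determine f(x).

f(x) = -3x^3 + 2x^2 - 2x - 1

Write f(x) = ax^3 + bx^2 + cx + d. Substituting each data point gives a linear system:
  a + b + c + d = -4
  8a + 4b + 2c + d = -21
  343a + 49b + 7c + d = -946
  729a + 81b + 9c + d = -2044
Solving the system yields a = -3, b = 2, c = -2, d = -1.
So f(x) = -3x^3 + 2x^2 - 2x - 1.
Check: f(2) = -21. ✓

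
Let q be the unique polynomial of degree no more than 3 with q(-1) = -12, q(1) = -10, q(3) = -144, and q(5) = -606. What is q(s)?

q(s) = -4s^3 - 5s^2 + 5s - 6

Write q(s) = as^3 + bs^2 + cs + d. Substituting each data point gives a linear system:
  -a + b - c + d = -12
  a + b + c + d = -10
  27a + 9b + 3c + d = -144
  125a + 25b + 5c + d = -606
Solving the system yields a = -4, b = -5, c = 5, d = -6.
So q(s) = -4s^3 - 5s^2 + 5s - 6.
Check: q(3) = -144. ✓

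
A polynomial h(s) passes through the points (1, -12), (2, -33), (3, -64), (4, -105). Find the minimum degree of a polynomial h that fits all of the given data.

Forward differences of the values at s = 1, 2, 3, 4:
  h  : -12  -33  -64  -105
  Δ  : -21  -31  -41
  Δ^2: -10  -10
  Δ^3: 0
The second differences are constant (-10) and nonzero, while all higher differences vanish, so the minimal degree is 2.

2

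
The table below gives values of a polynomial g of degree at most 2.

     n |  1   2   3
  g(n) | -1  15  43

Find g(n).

Using the Lagrange interpolation formula with nodes 1, 2, 3:
  L_0(n) = (n - 2)(n - 3) / 2
  L_1(n) = (n - 1)(n - 3) / -1
  L_2(n) = (n - 1)(n - 2) / 2
Then g(n) = -1·L_0(n) + 15·L_1(n) + 43·L_2(n).
Expanding and collecting terms gives g(n) = 6n² - 2n - 5.
Check: g(3) = 43. ✓

g(n) = 6n^2 - 2n - 5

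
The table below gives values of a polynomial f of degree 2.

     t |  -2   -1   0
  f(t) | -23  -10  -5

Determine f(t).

Write f(t) = at^2 + bt + c. Substituting each data point gives a linear system:
  4a - 2b + c = -23
  a - b + c = -10
  c = -5
Solving the system yields a = -4, b = 1, c = -5.
So f(t) = -4t² + t - 5.
Check: f(-2) = -23. ✓

f(t) = -4t^2 + t - 5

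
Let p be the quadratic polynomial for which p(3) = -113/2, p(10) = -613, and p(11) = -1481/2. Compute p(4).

Write p(x) = ax^2 + bx + c. Substituting each data point gives a linear system:
  9a + 3b + c = -113/2
  100a + 10b + c = -613
  121a + 11b + c = -1481/2
Solving the system yields a = -6, b = -3/2, c = 2.
So p(x) = -6x² - (3/2)x + 2.
Then p(4) = -100.

-100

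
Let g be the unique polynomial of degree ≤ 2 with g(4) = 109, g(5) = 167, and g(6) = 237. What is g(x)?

g(x) = 6x^2 + 4x - 3

Write g(x) = ax^2 + bx + c. Substituting each data point gives a linear system:
  16a + 4b + c = 109
  25a + 5b + c = 167
  36a + 6b + c = 237
Solving the system yields a = 6, b = 4, c = -3.
So g(x) = 6x² + 4x - 3.
Check: g(6) = 237. ✓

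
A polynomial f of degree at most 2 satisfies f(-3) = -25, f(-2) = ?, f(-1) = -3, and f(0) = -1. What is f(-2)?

On equispaced nodes a degree-2 polynomial has vanishing third forward difference, so
  - f(-3) + 3·f(-2) - 3·f(-1) + f(0) = 0.
Substituting the known values and solving for f(-2):
  3·f(-2) = -33
  f(-2) = -11.

-11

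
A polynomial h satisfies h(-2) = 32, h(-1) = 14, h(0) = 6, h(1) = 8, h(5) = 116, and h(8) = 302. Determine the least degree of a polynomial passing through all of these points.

2

Divided differences on the nodes -2, -1, 0, 1, 5, 8:
  order 0: 32  14  6  8  116  302
  order 1: -18  -8  2  27  62
  order 2: 5  5  5  5
  order 3: 0  0  0
  order 4: 0  0
  order 5: 0
The order-2 divided differences are all 5 (nonzero) and every higher order vanishes, so the data lies on a polynomial of degree exactly 2.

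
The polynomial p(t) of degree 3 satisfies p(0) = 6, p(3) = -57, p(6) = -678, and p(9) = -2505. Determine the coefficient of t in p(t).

Write p(t) = at^3 + bt^2 + ct + d. Substituting each data point gives a linear system:
  d = 6
  27a + 9b + 3c + d = -57
  216a + 36b + 6c + d = -678
  729a + 81b + 9c + d = -2505
Solving the system yields a = -4, b = 5, c = 0, d = 6.
So p(t) = -4t^3 + 5t^2 + 6.
The coefficient of t is 0.

0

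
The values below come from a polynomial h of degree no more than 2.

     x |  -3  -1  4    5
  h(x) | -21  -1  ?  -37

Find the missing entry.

The 3 known points determine the degree-2 polynomial uniquely.
Write h(x) = ax^2 + bx + c. Substituting each data point gives a linear system:
  9a - 3b + c = -21
  a - b + c = -1
  25a + 5b + c = -37
Solving the system yields a = -2, b = 2, c = 3.
So h(x) = -2x^2 + 2x + 3.
Then h(4) = -21.

-21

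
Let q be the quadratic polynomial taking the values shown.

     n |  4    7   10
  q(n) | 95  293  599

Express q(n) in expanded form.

Write q(n) = an^2 + bn + c. Substituting each data point gives a linear system:
  16a + 4b + c = 95
  49a + 7b + c = 293
  100a + 10b + c = 599
Solving the system yields a = 6, b = 0, c = -1.
So q(n) = 6n^2 - 1.
Check: q(4) = 95. ✓

q(n) = 6n^2 - 1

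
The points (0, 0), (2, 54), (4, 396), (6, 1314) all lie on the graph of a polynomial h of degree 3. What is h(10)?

Write h(x) = ax^3 + bx^2 + cx + d. Substituting each data point gives a linear system:
  d = 0
  8a + 4b + 2c + d = 54
  64a + 16b + 4c + d = 396
  216a + 36b + 6c + d = 1314
Solving the system yields a = 6, b = 0, c = 3, d = 0.
So h(x) = 6x^3 + 3x.
Then h(10) = 6030.

6030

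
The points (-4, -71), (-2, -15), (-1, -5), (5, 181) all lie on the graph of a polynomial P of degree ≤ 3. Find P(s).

P(s) = s^3 + s^2 + 6s + 1

Using the Lagrange interpolation formula with nodes -4, -2, -1, 5:
  L_0(s) = (s + 2)(s + 1)(s - 5) / -54
  L_1(s) = (s + 4)(s + 1)(s - 5) / 14
  L_2(s) = (s + 4)(s + 2)(s - 5) / -18
  L_3(s) = (s + 4)(s + 2)(s + 1) / 378
Then P(s) = -71·L_0(s) - 15·L_1(s) - 5·L_2(s) + 181·L_3(s).
Expanding and collecting terms gives P(s) = s^3 + s^2 + 6s + 1.
Check: P(-2) = -15. ✓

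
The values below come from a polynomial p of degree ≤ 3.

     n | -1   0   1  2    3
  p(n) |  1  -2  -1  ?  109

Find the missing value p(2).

28

On equispaced nodes a degree-3 polynomial has vanishing fourth forward difference, so
  p(-1) - 4·p(0) + 6·p(1) - 4·p(2) + p(3) = 0.
Substituting the known values and solving for p(2):
  -4·p(2) = -112
  p(2) = 28.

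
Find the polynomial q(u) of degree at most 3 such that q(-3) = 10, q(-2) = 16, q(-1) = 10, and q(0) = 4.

q(u) = 2u^3 + 6u^2 - 2u + 4

Write q(u) = au^3 + bu^2 + cu + d. Substituting each data point gives a linear system:
  -27a + 9b - 3c + d = 10
  -8a + 4b - 2c + d = 16
  -a + b - c + d = 10
  d = 4
Solving the system yields a = 2, b = 6, c = -2, d = 4.
So q(u) = 2u³ + 6u² - 2u + 4.
Check: q(-1) = 10. ✓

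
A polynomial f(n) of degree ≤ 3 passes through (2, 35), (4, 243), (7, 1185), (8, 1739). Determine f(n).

f(n) = 3n^3 + 3n^2 + 2n - 5

Write f(n) = an^3 + bn^2 + cn + d. Substituting each data point gives a linear system:
  8a + 4b + 2c + d = 35
  64a + 16b + 4c + d = 243
  343a + 49b + 7c + d = 1185
  512a + 64b + 8c + d = 1739
Solving the system yields a = 3, b = 3, c = 2, d = -5.
So f(n) = 3n^3 + 3n^2 + 2n - 5.
Check: f(4) = 243. ✓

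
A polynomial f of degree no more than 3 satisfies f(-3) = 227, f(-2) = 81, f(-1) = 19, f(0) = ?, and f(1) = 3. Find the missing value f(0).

The 4 known points determine the degree-3 polynomial uniquely.
Write f(t) = at^3 + bt^2 + ct + d. Substituting each data point gives a linear system:
  -27a + 9b - 3c + d = 227
  -8a + 4b - 2c + d = 81
  -a + b - c + d = 19
  a + b + c + d = 3
Solving the system yields a = -6, b = 6, c = -2, d = 5.
So f(t) = -6t^3 + 6t^2 - 2t + 5.
Then f(0) = 5.

5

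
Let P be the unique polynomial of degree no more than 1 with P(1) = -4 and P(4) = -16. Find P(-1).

Write P(x) = ax + b. Substituting each data point gives a linear system:
  a + b = -4
  4a + b = -16
Solving the system yields a = -4, b = 0.
So P(x) = -4x.
Then P(-1) = 4.

4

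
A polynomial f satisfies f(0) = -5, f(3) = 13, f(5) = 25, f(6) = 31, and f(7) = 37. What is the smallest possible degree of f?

1

Divided differences on the nodes 0, 3, 5, 6, 7:
  order 0: -5  13  25  31  37
  order 1: 6  6  6  6
  order 2: 0  0  0
  order 3: 0  0
  order 4: 0
The order-1 divided differences are all 6 (nonzero) and every higher order vanishes, so the data lies on a polynomial of degree exactly 1.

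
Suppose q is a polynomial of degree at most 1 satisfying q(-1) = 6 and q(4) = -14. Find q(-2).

10

Write q(s) = as + b. Substituting each data point gives a linear system:
  -a + b = 6
  4a + b = -14
Solving the system yields a = -4, b = 2.
So q(s) = -4s + 2.
Then q(-2) = 10.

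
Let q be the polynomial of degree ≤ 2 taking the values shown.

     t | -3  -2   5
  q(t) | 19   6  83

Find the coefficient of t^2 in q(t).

Write q(t) = at^2 + bt + c. Substituting each data point gives a linear system:
  9a - 3b + c = 19
  4a - 2b + c = 6
  25a + 5b + c = 83
Solving the system yields a = 3, b = 2, c = -2.
So q(t) = 3t^2 + 2t - 2.
The leading coefficient is 3.

3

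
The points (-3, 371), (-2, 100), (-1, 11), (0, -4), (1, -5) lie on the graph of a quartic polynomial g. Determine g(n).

Using the Lagrange interpolation formula with nodes -3, -2, -1, 0, 1:
  L_0(n) = (n + 2)(n + 1)n(n - 1) / 24
  L_1(n) = (n + 3)(n + 1)n(n - 1) / -6
  L_2(n) = (n + 3)(n + 2)n(n - 1) / 4
  L_3(n) = (n + 3)(n + 2)(n + 1)(n - 1) / -6
  L_4(n) = (n + 3)(n + 2)(n + 1)n / 24
Then g(n) = 371·L_0(n) + 100·L_1(n) + 11·L_2(n) - 4·L_3(n) - 5·L_4(n).
Expanding and collecting terms gives g(n) = 2n^4 - 6n^3 + 5n^2 - 2n - 4.
Check: g(-3) = 371. ✓

g(n) = 2n^4 - 6n^3 + 5n^2 - 2n - 4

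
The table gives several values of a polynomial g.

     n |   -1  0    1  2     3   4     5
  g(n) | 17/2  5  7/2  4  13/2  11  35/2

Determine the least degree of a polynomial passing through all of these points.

2

Forward differences of the values at n = -1, 0, 1, 2, 3, 4, 5:
  g  : 17/2  5  7/2  4  13/2  11  35/2
  Δ  : -7/2  -3/2  1/2  5/2  9/2  13/2
  Δ^2: 2  2  2  2  2
  Δ^3: 0  0  0  0
  Δ^4: 0  0  0
  Δ^5: 0  0
  Δ^6: 0
The second differences are constant (2) and nonzero, while all higher differences vanish, so the minimal degree is 2.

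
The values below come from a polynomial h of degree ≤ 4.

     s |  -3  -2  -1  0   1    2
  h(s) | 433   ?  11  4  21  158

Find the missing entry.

The 5 known points determine the degree-4 polynomial uniquely.
Write h(s) = as^4 + bs^3 + cs^2 + ds + e. Substituting each data point gives a linear system:
  81a - 27b + 9c - 3d + e = 433
  a - b + c - d + e = 11
  e = 4
  a + b + c + d + e = 21
  16a + 8b + 4c + 2d + e = 158
Solving the system yields a = 6, b = 4, c = 6, d = 1, e = 4.
So h(s) = 6s^4 + 4s^3 + 6s^2 + s + 4.
Then h(-2) = 90.

90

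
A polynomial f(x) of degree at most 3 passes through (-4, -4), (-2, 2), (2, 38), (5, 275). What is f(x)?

f(x) = x^3 + 5x^2 + 5x

Using the Lagrange interpolation formula with nodes -4, -2, 2, 5:
  L_0(x) = (x + 2)(x - 2)(x - 5) / -108
  L_1(x) = (x + 4)(x - 2)(x - 5) / 56
  L_2(x) = (x + 4)(x + 2)(x - 5) / -72
  L_3(x) = (x + 4)(x + 2)(x - 2) / 189
Then f(x) = -4·L_0(x) + 2·L_1(x) + 38·L_2(x) + 275·L_3(x).
Expanding and collecting terms gives f(x) = x^3 + 5x^2 + 5x.
Check: f(2) = 38. ✓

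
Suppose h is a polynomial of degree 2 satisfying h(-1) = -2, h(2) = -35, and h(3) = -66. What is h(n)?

h(n) = -5n^2 - 6n - 3

Write h(n) = an^2 + bn + c. Substituting each data point gives a linear system:
  a - b + c = -2
  4a + 2b + c = -35
  9a + 3b + c = -66
Solving the system yields a = -5, b = -6, c = -3.
So h(n) = -5n^2 - 6n - 3.
Check: h(-1) = -2. ✓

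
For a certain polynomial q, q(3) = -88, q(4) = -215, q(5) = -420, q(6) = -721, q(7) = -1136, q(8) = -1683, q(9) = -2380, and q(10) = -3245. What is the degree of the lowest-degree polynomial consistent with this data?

3

Forward differences of the values at s = 3, 4, 5, 6, 7, 8, 9, 10:
  q  : -88  -215  -420  -721  -1136  -1683  -2380  -3245
  Δ  : -127  -205  -301  -415  -547  -697  -865
  Δ^2: -78  -96  -114  -132  -150  -168
  Δ^3: -18  -18  -18  -18  -18
  Δ^4: 0  0  0  0
  Δ^5: 0  0  0
  Δ^6: 0  0
  Δ^7: 0
The third differences are constant (-18) and nonzero, while all higher differences vanish, so the minimal degree is 3.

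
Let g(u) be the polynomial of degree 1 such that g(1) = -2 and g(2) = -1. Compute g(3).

0

Using the Lagrange interpolation formula with nodes 1, 2:
  L_0(u) = (u - 2) / -1
  L_1(u) = (u - 1) / 1
Then g(u) = -2·L_0(u) - 1·L_1(u).
Expanding and collecting terms gives g(u) = u - 3.
Evaluating at u = 3: g(3) = 0.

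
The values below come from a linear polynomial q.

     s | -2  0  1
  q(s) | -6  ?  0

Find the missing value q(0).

The 2 known points determine the degree-1 polynomial uniquely.
Write q(s) = as + b. Substituting each data point gives a linear system:
  -2a + b = -6
  a + b = 0
Solving the system yields a = 2, b = -2.
So q(s) = 2s - 2.
Then q(0) = -2.

-2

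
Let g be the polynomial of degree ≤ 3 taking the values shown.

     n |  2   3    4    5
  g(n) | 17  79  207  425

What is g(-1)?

-13

Using the Lagrange interpolation formula with nodes 2, 3, 4, 5:
  L_0(n) = (n - 3)(n - 4)(n - 5) / -6
  L_1(n) = (n - 2)(n - 4)(n - 5) / 2
  L_2(n) = (n - 2)(n - 3)(n - 5) / -2
  L_3(n) = (n - 2)(n - 3)(n - 4) / 6
Then g(n) = 17·L_0(n) + 79·L_1(n) + 207·L_2(n) + 425·L_3(n).
Expanding and collecting terms gives g(n) = 4n^3 - 3n^2 + n - 5.
Evaluating at n = -1: g(-1) = -13.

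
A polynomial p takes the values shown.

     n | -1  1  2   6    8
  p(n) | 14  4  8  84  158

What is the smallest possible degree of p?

2

Divided differences on the nodes -1, 1, 2, 6, 8:
  order 0: 14  4  8  84  158
  order 1: -5  4  19  37
  order 2: 3  3  3
  order 3: 0  0
  order 4: 0
The order-2 divided differences are all 3 (nonzero) and every higher order vanishes, so the data lies on a polynomial of degree exactly 2.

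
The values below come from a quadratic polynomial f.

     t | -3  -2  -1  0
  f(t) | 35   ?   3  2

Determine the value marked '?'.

14

On equispaced nodes a degree-2 polynomial has vanishing third forward difference, so
  - f(-3) + 3·f(-2) - 3·f(-1) + f(0) = 0.
Substituting the known values and solving for f(-2):
  3·f(-2) = 42
  f(-2) = 14.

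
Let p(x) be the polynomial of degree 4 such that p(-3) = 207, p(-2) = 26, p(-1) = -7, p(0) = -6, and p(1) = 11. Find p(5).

3239

Forward differences of the values at x = -3, -2, -1, 0, 1:
  p  : 207  26  -7  -6  11
  Δ  : -181  -33  1  17
  Δ^2: 148  34  16
  Δ^3: -114  -18
  Δ^4: 96
The fourth differences are constant, confirming degree 4.
Interpolating (Newton forward form) and evaluating at x = 5 gives p(5) = 3239.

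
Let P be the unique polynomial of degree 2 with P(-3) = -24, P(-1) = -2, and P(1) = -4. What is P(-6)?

Write P(u) = au^2 + bu + c. Substituting each data point gives a linear system:
  9a - 3b + c = -24
  a - b + c = -2
  a + b + c = -4
Solving the system yields a = -3, b = -1, c = 0.
So P(u) = -3u^2 - u.
Then P(-6) = -102.

-102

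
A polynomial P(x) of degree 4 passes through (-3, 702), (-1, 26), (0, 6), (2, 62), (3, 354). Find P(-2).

Using the Lagrange interpolation formula with nodes -3, -1, 0, 2, 3:
  L_0(x) = (x + 1)x(x - 2)(x - 3) / 180
  L_1(x) = (x + 3)x(x - 2)(x - 3) / -24
  L_2(x) = (x + 3)(x + 1)(x - 2)(x - 3) / 18
  L_3(x) = (x + 3)(x + 1)x(x - 3) / -30
  L_4(x) = (x + 3)(x + 1)x(x - 2) / 72
Then P(x) = 702·L_0(x) + 26·L_1(x) + 6·L_2(x) + 62·L_3(x) + 354·L_4(x).
Expanding and collecting terms gives P(x) = 6x^4 - 6x^3 + 4x^2 - 4x + 6.
Evaluating at x = -2: P(-2) = 174.

174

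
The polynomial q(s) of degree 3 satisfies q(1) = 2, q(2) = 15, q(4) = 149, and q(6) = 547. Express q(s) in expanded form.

Write q(s) = as^3 + bs^2 + cs + d. Substituting each data point gives a linear system:
  a + b + c + d = 2
  8a + 4b + 2c + d = 15
  64a + 16b + 4c + d = 149
  216a + 36b + 6c + d = 547
Solving the system yields a = 3, b = -3, c = 1, d = 1.
So q(s) = 3s³ - 3s² + s + 1.
Check: q(6) = 547. ✓

q(s) = 3s^3 - 3s^2 + s + 1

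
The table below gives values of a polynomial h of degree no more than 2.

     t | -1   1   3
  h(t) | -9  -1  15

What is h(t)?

Write h(t) = at^2 + bt + c. Substituting each data point gives a linear system:
  a - b + c = -9
  a + b + c = -1
  9a + 3b + c = 15
Solving the system yields a = 1, b = 4, c = -6.
So h(t) = t^2 + 4t - 6.
Check: h(-1) = -9. ✓

h(t) = t^2 + 4t - 6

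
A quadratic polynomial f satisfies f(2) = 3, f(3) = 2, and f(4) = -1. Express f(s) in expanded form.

Write f(s) = as^2 + bs + c. Substituting each data point gives a linear system:
  4a + 2b + c = 3
  9a + 3b + c = 2
  16a + 4b + c = -1
Solving the system yields a = -1, b = 4, c = -1.
So f(s) = -s^2 + 4s - 1.
Check: f(2) = 3. ✓

f(s) = -s^2 + 4s - 1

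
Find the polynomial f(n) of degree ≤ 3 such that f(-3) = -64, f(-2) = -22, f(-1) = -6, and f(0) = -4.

Using the Lagrange interpolation formula with nodes -3, -2, -1, 0:
  L_0(n) = (n + 2)(n + 1)n / -6
  L_1(n) = (n + 3)(n + 1)n / 2
  L_2(n) = (n + 3)(n + 2)n / -2
  L_3(n) = (n + 3)(n + 2)(n + 1) / 6
Then f(n) = -64·L_0(n) - 22·L_1(n) - 6·L_2(n) - 4·L_3(n).
Expanding and collecting terms gives f(n) = 2n^3 - n^2 - n - 4.
Check: f(-1) = -6. ✓

f(n) = 2n^3 - n^2 - n - 4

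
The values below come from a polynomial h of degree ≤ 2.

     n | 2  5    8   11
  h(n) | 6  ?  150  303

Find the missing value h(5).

51

The 3 known points determine the degree-2 polynomial uniquely.
Write h(n) = an^2 + bn + c. Substituting each data point gives a linear system:
  4a + 2b + c = 6
  64a + 8b + c = 150
  121a + 11b + c = 303
Solving the system yields a = 3, b = -6, c = 6.
So h(n) = 3n² - 6n + 6.
Then h(5) = 51.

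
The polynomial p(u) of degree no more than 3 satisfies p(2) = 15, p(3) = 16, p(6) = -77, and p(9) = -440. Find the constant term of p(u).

1

Write p(u) = au^3 + bu^2 + cu + d. Substituting each data point gives a linear system:
  8a + 4b + 2c + d = 15
  27a + 9b + 3c + d = 16
  216a + 36b + 6c + d = -77
  729a + 81b + 9c + d = -440
Solving the system yields a = -1, b = 3, c = 5, d = 1.
So p(u) = -u³ + 3u² + 5u + 1.
The constant term is 1.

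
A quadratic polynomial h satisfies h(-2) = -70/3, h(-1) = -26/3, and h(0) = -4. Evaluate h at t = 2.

-74/3

Forward differences of the values at t = -2, -1, 0:
  h  : -70/3  -26/3  -4
  Δ  : 44/3  14/3
  Δ^2: -10
The second differences are constant, confirming degree 2.
Interpolating (Newton forward form) and evaluating at t = 2 gives h(2) = -74/3.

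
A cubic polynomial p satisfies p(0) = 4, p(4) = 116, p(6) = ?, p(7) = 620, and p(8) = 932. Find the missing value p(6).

The 4 known points determine the degree-3 polynomial uniquely.
Write p(t) = at^3 + bt^2 + ct + d. Substituting each data point gives a linear system:
  d = 4
  64a + 16b + 4c + d = 116
  343a + 49b + 7c + d = 620
  512a + 64b + 8c + d = 932
Solving the system yields a = 2, b = -2, c = 4, d = 4.
So p(t) = 2t^3 - 2t^2 + 4t + 4.
Then p(6) = 388.

388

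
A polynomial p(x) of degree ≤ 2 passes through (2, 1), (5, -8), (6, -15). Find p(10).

Write p(x) = ax^2 + bx + c. Substituting each data point gives a linear system:
  4a + 2b + c = 1
  25a + 5b + c = -8
  36a + 6b + c = -15
Solving the system yields a = -1, b = 4, c = -3.
So p(x) = -x² + 4x - 3.
Then p(10) = -63.

-63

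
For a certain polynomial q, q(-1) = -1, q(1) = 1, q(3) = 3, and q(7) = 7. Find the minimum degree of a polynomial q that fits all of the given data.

1

Divided differences on the nodes -1, 1, 3, 7:
  order 0: -1  1  3  7
  order 1: 1  1  1
  order 2: 0  0
  order 3: 0
The order-1 divided differences are all 1 (nonzero) and every higher order vanishes, so the data lies on a polynomial of degree exactly 1.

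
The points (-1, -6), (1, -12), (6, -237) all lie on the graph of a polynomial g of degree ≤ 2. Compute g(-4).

-87

Write g(s) = as^2 + bs + c. Substituting each data point gives a linear system:
  a - b + c = -6
  a + b + c = -12
  36a + 6b + c = -237
Solving the system yields a = -6, b = -3, c = -3.
So g(s) = -6s² - 3s - 3.
Then g(-4) = -87.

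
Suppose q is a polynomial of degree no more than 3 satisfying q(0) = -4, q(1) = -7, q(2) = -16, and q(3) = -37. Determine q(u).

Using the Lagrange interpolation formula with nodes 0, 1, 2, 3:
  L_0(u) = (u - 1)(u - 2)(u - 3) / -6
  L_1(u) = u(u - 2)(u - 3) / 2
  L_2(u) = u(u - 1)(u - 3) / -2
  L_3(u) = u(u - 1)(u - 2) / 6
Then q(u) = -4·L_0(u) - 7·L_1(u) - 16·L_2(u) - 37·L_3(u).
Expanding and collecting terms gives q(u) = -u^3 - 2u - 4.
Check: q(3) = -37. ✓

q(u) = -u^3 - 2u - 4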